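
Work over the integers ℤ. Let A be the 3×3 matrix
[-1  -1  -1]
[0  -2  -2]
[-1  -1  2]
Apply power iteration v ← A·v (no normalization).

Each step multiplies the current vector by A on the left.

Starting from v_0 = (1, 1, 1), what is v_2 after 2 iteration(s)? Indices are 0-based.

v_0 = (1, 1, 1).
v_1 = A·v_0 = (-3, -4, 0).
v_2 = A·v_1 = (7, 8, 7).

v_2 = (7, 8, 7)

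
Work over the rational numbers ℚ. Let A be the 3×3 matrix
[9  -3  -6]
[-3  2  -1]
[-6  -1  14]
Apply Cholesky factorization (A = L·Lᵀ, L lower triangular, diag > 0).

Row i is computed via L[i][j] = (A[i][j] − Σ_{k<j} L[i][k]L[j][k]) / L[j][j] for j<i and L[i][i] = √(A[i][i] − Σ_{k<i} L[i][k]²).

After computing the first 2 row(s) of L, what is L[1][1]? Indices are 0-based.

Step 1: L[0][0] = √(9) = 3.
  L[1][0] = (-3) / L[0][0] = -1.
Step 2: L[1][1] = √(1) = 1.

L[1][1] = 1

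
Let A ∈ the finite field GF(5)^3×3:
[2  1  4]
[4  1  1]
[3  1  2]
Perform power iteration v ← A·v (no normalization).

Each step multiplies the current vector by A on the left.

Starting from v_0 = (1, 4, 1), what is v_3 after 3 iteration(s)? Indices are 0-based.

v_3 = (1, 0, 2)

v_0 = (1, 4, 1).
v_1 = A·v_0 = (0, 4, 4).
v_2 = A·v_1 = (0, 3, 2).
v_3 = A·v_2 = (1, 0, 2).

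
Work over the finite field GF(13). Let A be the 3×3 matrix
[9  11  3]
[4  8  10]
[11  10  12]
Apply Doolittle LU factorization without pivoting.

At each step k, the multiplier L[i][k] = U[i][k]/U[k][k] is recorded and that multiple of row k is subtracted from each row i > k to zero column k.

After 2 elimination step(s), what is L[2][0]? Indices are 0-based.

L[2][0] = 7

[col 0] pivot 9
  R1 -= 12*R0 → (0, 6, 0)  (L[1][0] := 12)
  R2 -= 7*R0 → (0, 11, 4)  (L[2][0] := 7)
[col 1] pivot 6
  R2 -= 4*R1 → (0, 0, 4)  (L[2][1] := 4)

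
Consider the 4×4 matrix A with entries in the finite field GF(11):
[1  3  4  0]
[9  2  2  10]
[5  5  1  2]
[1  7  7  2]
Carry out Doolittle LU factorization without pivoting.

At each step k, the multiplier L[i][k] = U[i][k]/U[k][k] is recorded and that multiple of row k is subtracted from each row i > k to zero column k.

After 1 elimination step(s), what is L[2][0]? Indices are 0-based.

Step 1: pivot at (0,0) is 1.
  row1 ← row1 − (9)·row0  ⇒  L[1][0]=9, U row1=(0, 8, 10, 10)
  row2 ← row2 − (5)·row0  ⇒  L[2][0]=5, U row2=(0, 1, 3, 2)
  row3 ← row3 − (1)·row0  ⇒  L[3][0]=1, U row3=(0, 4, 3, 2)

L[2][0] = 5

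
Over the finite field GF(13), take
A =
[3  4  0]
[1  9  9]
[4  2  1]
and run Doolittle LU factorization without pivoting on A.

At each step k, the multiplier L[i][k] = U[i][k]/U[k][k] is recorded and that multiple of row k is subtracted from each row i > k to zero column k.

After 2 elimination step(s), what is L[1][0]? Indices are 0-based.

L[1][0] = 9

k=0: U[0][0]=3
  eliminate (1,0): mult=9, new row 1: (0, 12, 9); set L[1][0]=9
  eliminate (2,0): mult=10, new row 2: (0, 1, 1); set L[2][0]=10
k=1: U[1][1]=12
  eliminate (2,1): mult=12, new row 2: (0, 0, 10); set L[2][1]=12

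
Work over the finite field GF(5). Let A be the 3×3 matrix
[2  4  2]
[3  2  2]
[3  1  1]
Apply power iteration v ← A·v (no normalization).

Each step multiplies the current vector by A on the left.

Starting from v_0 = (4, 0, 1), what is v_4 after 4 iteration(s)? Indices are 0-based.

v_0 = (4, 0, 1).
v_1 = A·v_0 = (0, 4, 3).
v_2 = A·v_1 = (2, 4, 2).
v_3 = A·v_2 = (4, 3, 2).
v_4 = A·v_3 = (4, 2, 2).

v_4 = (4, 2, 2)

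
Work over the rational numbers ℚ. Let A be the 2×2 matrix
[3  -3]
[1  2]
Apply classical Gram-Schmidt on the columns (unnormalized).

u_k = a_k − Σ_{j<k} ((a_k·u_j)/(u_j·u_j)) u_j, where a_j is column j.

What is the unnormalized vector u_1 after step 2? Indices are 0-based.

Step 1: u_0 = a_0 = (3, 1).
Step 2: u_1 = a_1 − (-7/10)·u_0 = (-9/10, 27/10).

u_1 = (-9/10, 27/10)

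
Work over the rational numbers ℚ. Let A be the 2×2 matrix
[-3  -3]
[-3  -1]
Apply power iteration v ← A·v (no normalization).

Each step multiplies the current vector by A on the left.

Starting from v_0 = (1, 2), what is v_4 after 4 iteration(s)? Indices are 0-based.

v_0 = (1, 2).
v_1 = A·v_0 = (-9, -5).
v_2 = A·v_1 = (42, 32).
v_3 = A·v_2 = (-222, -158).
v_4 = A·v_3 = (1140, 824).

v_4 = (1140, 824)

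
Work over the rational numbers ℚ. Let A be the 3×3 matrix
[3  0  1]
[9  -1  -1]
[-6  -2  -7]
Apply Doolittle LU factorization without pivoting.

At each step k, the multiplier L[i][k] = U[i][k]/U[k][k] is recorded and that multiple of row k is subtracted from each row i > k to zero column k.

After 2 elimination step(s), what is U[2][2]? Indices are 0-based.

U[2][2] = 3

Step 1: pivot at (0,0) is 3.
  row1 ← row1 − (3)·row0  ⇒  L[1][0]=3, U row1=(0, -1, -4)
  row2 ← row2 − (-2)·row0  ⇒  L[2][0]=-2, U row2=(0, -2, -5)
Step 2: pivot at (1,1) is -1.
  row2 ← row2 − (2)·row1  ⇒  L[2][1]=2, U row2=(0, 0, 3)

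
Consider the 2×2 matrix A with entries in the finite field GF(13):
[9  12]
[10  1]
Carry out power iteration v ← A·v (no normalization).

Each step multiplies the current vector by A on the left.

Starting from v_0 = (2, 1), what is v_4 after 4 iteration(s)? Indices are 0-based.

v_4 = (0, 2)

v_0 = (2, 1).
v_1 = A·v_0 = (4, 8).
v_2 = A·v_1 = (2, 9).
v_3 = A·v_2 = (9, 3).
v_4 = A·v_3 = (0, 2).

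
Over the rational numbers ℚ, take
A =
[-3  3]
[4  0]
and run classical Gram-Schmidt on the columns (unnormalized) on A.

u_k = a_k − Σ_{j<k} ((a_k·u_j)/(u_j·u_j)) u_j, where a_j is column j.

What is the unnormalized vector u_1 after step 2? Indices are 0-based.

u_1 = (48/25, 36/25)

Step 1: u_0 = a_0 = (-3, 4).
Step 2: u_1 = a_1 − (-9/25)·u_0 = (48/25, 36/25).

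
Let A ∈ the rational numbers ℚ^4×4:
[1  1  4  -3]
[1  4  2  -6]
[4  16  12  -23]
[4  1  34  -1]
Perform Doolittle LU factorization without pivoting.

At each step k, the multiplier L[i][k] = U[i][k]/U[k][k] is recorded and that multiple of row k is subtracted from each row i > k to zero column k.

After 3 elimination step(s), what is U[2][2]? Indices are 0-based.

[col 0] pivot 1
  R1 -= 1*R0 → (0, 3, -2, -3)  (L[1][0] := 1)
  R2 -= 4*R0 → (0, 12, -4, -11)  (L[2][0] := 4)
  R3 -= 4*R0 → (0, -3, 18, 11)  (L[3][0] := 4)
[col 1] pivot 3
  R2 -= 4*R1 → (0, 0, 4, 1)  (L[2][1] := 4)
  R3 -= -1*R1 → (0, 0, 16, 8)  (L[3][1] := -1)
[col 2] pivot 4
  R3 -= 4*R2 → (0, 0, 0, 4)  (L[3][2] := 4)

U[2][2] = 4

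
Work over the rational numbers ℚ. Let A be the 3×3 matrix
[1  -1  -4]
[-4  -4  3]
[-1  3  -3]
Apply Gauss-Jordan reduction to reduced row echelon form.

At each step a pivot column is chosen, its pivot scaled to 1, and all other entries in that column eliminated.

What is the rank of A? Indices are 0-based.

[1] R0 /= 1  ⇒  (1, -1, -4)
     R1 -= -4·R0  ⇒  (0, -8, -13)
     R2 -= -1·R0  ⇒  (0, 2, -7)
[2] R1 /= -8  ⇒  (0, 1, 13/8)
     R0 -= -1·R1  ⇒  (1, 0, -19/8)
     R2 -= 2·R1  ⇒  (0, 0, -41/4)
[3] R2 /= -41/4  ⇒  (0, 0, 1)
     R0 -= -19/8·R2  ⇒  (1, 0, 0)
     R1 -= 13/8·R2  ⇒  (0, 1, 0)

rank = 3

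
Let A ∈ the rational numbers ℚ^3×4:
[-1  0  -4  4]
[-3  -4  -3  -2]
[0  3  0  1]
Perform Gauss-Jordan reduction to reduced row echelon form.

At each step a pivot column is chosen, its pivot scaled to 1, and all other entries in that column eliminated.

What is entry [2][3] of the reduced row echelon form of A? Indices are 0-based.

M[2][3] = -38/27

pivot(0,0)=-1: scale R0 → (1, 0, 4, -4)
  clear (1,0): R1 −= (-3)R0 → (0, -4, 9, -14)
pivot(1,1)=-4: scale R1 → (0, 1, -9/4, 7/2)
  clear (2,1): R2 −= (3)R1 → (0, 0, 27/4, -19/2)
pivot(2,2)=27/4: scale R2 → (0, 0, 1, -38/27)
  clear (0,2): R0 −= (4)R2 → (1, 0, 0, 44/27)
  clear (1,2): R1 −= (-9/4)R2 → (0, 1, 0, 1/3)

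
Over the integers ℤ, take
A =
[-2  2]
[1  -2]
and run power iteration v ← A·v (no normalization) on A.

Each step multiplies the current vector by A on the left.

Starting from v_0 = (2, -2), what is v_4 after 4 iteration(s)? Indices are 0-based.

v_0 = (2, -2).
v_1 = A·v_0 = (-8, 6).
v_2 = A·v_1 = (28, -20).
v_3 = A·v_2 = (-96, 68).
v_4 = A·v_3 = (328, -232).

v_4 = (328, -232)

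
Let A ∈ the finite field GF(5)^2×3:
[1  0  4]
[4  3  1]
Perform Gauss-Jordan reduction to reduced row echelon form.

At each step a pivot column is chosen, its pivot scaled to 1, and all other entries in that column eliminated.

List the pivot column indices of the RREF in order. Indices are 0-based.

pivot columns: 0, 1

step 1: normalize row 0 (÷1) = (1, 0, 4)
  row 1: subtract 4×row0 = (0, 3, 0)
step 2: normalize row 1 (÷3) = (0, 1, 0)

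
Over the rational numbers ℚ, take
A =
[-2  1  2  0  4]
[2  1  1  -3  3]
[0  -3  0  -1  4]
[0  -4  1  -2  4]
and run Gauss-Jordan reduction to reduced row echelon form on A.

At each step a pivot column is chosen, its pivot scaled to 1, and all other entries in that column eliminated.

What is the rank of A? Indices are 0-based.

rank = 4

[1] R0 /= -2  ⇒  (1, -1/2, -1, 0, -2)
     R1 -= 2·R0  ⇒  (0, 2, 3, -3, 7)
[2] R1 /= 2  ⇒  (0, 1, 3/2, -3/2, 7/2)
     R0 -= -1/2·R1  ⇒  (1, 0, -1/4, -3/4, -1/4)
     R2 -= -3·R1  ⇒  (0, 0, 9/2, -11/2, 29/2)
     R3 -= -4·R1  ⇒  (0, 0, 7, -8, 18)
[3] R2 /= 9/2  ⇒  (0, 0, 1, -11/9, 29/9)
     R0 -= -1/4·R2  ⇒  (1, 0, 0, -19/18, 5/9)
     R1 -= 3/2·R2  ⇒  (0, 1, 0, 1/3, -4/3)
     R3 -= 7·R2  ⇒  (0, 0, 0, 5/9, -41/9)
[4] R3 /= 5/9  ⇒  (0, 0, 0, 1, -41/5)
     R0 -= -19/18·R3  ⇒  (1, 0, 0, 0, -81/10)
     R1 -= 1/3·R3  ⇒  (0, 1, 0, 0, 7/5)
     R2 -= -11/9·R3  ⇒  (0, 0, 1, 0, -34/5)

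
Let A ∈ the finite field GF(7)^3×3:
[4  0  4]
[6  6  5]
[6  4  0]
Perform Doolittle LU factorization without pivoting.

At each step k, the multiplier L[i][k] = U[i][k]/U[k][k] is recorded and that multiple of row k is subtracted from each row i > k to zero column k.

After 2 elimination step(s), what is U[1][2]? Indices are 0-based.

k=0: U[0][0]=4
  eliminate (1,0): mult=5, new row 1: (0, 6, 6); set L[1][0]=5
  eliminate (2,0): mult=5, new row 2: (0, 4, 1); set L[2][0]=5
k=1: U[1][1]=6
  eliminate (2,1): mult=3, new row 2: (0, 0, 4); set L[2][1]=3

U[1][2] = 6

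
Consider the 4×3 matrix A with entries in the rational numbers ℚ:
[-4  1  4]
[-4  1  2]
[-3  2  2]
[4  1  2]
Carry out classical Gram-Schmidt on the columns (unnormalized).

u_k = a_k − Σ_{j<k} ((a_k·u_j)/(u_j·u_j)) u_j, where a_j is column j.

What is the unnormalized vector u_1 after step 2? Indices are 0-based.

u_1 = (17/57, 17/57, 28/19, 97/57)

Step 1: u_0 = a_0 = (-4, -4, -3, 4).
Step 2: u_1 = a_1 − (-10/57)·u_0 = (17/57, 17/57, 28/19, 97/57).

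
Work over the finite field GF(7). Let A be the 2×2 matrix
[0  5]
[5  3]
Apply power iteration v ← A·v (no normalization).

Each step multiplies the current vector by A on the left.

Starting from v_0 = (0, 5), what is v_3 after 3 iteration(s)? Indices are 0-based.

v_3 = (3, 3)

v_0 = (0, 5).
v_1 = A·v_0 = (4, 1).
v_2 = A·v_1 = (5, 2).
v_3 = A·v_2 = (3, 3).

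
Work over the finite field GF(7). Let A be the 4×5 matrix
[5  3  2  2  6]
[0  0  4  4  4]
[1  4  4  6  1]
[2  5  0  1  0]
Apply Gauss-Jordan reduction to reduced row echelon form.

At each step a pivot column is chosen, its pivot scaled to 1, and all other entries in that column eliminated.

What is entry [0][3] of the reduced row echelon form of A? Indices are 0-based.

[1] R0 /= 5  ⇒  (1, 2, 6, 6, 4)
     R2 -= 1·R0  ⇒  (0, 2, 5, 0, 4)
     R3 -= 2·R0  ⇒  (0, 1, 2, 3, 6)
[2] R1 <-> R2
[2] R1 /= 2  ⇒  (0, 1, 6, 0, 2)
     R0 -= 2·R1  ⇒  (1, 0, 1, 6, 0)
     R3 -= 1·R1  ⇒  (0, 0, 3, 3, 4)
[3] R2 /= 4  ⇒  (0, 0, 1, 1, 1)
     R0 -= 1·R2  ⇒  (1, 0, 0, 5, 6)
     R1 -= 6·R2  ⇒  (0, 1, 0, 1, 3)
     R3 -= 3·R2  ⇒  (0, 0, 0, 0, 1)
column 3 empty below row 3
[4] R3 /= 1  ⇒  (0, 0, 0, 0, 1)
     R0 -= 6·R3  ⇒  (1, 0, 0, 5, 0)
     R1 -= 3·R3  ⇒  (0, 1, 0, 1, 0)
     R2 -= 1·R3  ⇒  (0, 0, 1, 1, 0)

M[0][3] = 5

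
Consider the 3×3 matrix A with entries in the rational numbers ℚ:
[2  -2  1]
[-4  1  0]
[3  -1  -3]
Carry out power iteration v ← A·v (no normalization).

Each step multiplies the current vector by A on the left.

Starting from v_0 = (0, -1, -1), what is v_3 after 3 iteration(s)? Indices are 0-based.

v_3 = (18, -37, 53)

v_0 = (0, -1, -1).
v_1 = A·v_0 = (1, -1, 4).
v_2 = A·v_1 = (8, -5, -8).
v_3 = A·v_2 = (18, -37, 53).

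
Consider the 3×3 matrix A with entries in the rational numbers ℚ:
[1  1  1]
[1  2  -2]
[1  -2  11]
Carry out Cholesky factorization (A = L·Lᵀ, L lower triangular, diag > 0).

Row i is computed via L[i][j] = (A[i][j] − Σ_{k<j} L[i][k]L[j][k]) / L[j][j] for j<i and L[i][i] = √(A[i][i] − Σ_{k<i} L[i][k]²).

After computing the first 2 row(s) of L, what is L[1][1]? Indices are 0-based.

L[1][1] = 1

Step 1: L[0][0] = √(1) = 1.
  L[1][0] = (1) / L[0][0] = 1.
Step 2: L[1][1] = √(1) = 1.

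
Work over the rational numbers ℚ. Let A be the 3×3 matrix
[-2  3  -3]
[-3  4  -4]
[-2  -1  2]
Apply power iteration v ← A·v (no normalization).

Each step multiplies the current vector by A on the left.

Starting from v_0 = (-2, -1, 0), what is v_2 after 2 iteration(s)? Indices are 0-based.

v_0 = (-2, -1, 0).
v_1 = A·v_0 = (1, 2, 5).
v_2 = A·v_1 = (-11, -15, 6).

v_2 = (-11, -15, 6)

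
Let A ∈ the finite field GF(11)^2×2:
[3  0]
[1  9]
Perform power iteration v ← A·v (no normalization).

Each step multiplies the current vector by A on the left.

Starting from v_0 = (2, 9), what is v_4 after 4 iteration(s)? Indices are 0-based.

v_4 = (8, 5)

v_0 = (2, 9).
v_1 = A·v_0 = (6, 6).
v_2 = A·v_1 = (7, 5).
v_3 = A·v_2 = (10, 8).
v_4 = A·v_3 = (8, 5).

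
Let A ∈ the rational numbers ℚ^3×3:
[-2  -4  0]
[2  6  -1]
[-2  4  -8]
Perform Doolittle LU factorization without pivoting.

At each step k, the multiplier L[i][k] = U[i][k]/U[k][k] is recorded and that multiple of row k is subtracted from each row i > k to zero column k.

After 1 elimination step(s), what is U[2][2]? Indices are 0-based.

[col 0] pivot -2
  R1 -= -1*R0 → (0, 2, -1)  (L[1][0] := -1)
  R2 -= 1*R0 → (0, 8, -8)  (L[2][0] := 1)

U[2][2] = -8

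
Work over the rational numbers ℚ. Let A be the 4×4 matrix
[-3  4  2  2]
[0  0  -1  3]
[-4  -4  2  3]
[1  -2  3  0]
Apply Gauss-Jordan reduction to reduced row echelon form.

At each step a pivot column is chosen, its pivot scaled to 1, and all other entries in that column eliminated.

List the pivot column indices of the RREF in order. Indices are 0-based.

pivot columns: 0, 1, 2, 3

pivot(0,0)=-3: scale R0 → (1, -4/3, -2/3, -2/3)
  clear (2,0): R2 −= (-4)R0 → (0, -28/3, -2/3, 1/3)
  clear (3,0): R3 −= (1)R0 → (0, -2/3, 11/3, 2/3)
pivot(1,1): swap R1↔R2
pivot(1,1)=-28/3: scale R1 → (0, 1, 1/14, -1/28)
  clear (0,1): R0 −= (-4/3)R1 → (1, 0, -4/7, -5/7)
  clear (3,1): R3 −= (-2/3)R1 → (0, 0, 26/7, 9/14)
pivot(2,2)=-1: scale R2 → (0, 0, 1, -3)
  clear (0,2): R0 −= (-4/7)R2 → (1, 0, 0, -17/7)
  clear (1,2): R1 −= (1/14)R2 → (0, 1, 0, 5/28)
  clear (3,2): R3 −= (26/7)R2 → (0, 0, 0, 165/14)
pivot(3,3)=165/14: scale R3 → (0, 0, 0, 1)
  clear (0,3): R0 −= (-17/7)R3 → (1, 0, 0, 0)
  clear (1,3): R1 −= (5/28)R3 → (0, 1, 0, 0)
  clear (2,3): R2 −= (-3)R3 → (0, 0, 1, 0)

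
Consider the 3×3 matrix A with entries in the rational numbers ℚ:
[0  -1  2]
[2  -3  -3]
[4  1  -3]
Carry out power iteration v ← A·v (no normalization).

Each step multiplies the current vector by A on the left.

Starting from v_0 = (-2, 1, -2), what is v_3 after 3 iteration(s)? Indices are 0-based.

v_0 = (-2, 1, -2).
v_1 = A·v_0 = (-5, -1, -1).
v_2 = A·v_1 = (-1, -4, -18).
v_3 = A·v_2 = (-32, 64, 46).

v_3 = (-32, 64, 46)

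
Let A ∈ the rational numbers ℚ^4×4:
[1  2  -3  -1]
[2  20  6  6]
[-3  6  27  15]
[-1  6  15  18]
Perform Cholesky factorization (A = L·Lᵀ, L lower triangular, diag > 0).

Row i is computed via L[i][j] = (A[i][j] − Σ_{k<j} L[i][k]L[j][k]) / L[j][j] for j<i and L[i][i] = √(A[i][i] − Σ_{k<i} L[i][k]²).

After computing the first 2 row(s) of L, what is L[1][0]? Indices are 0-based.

Step 1: L[0][0] = √(1) = 1.
  L[1][0] = (2) / L[0][0] = 2.
Step 2: L[1][1] = √(16) = 4.

L[1][0] = 2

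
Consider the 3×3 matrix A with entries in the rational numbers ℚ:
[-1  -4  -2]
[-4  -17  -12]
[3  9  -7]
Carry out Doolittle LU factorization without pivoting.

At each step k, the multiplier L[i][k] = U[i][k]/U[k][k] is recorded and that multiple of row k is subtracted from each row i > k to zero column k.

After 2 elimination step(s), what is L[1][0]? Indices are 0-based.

[col 0] pivot -1
  R1 -= 4*R0 → (0, -1, -4)  (L[1][0] := 4)
  R2 -= -3*R0 → (0, -3, -13)  (L[2][0] := -3)
[col 1] pivot -1
  R2 -= 3*R1 → (0, 0, -1)  (L[2][1] := 3)

L[1][0] = 4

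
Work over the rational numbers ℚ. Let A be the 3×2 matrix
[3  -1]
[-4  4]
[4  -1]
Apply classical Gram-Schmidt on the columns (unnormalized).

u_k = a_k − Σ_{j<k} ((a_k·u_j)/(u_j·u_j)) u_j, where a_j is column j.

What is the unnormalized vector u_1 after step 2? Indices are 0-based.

u_1 = (28/41, 72/41, 51/41)

Step 1: u_0 = a_0 = (3, -4, 4).
Step 2: u_1 = a_1 − (-23/41)·u_0 = (28/41, 72/41, 51/41).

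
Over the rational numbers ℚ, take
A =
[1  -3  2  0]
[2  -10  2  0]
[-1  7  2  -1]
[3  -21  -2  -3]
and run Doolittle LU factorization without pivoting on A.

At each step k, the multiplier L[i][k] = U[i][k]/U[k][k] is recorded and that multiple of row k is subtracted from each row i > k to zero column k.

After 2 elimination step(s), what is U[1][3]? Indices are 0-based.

U[1][3] = 0

Step 1: pivot at (0,0) is 1.
  row1 ← row1 − (2)·row0  ⇒  L[1][0]=2, U row1=(0, -4, -2, 0)
  row2 ← row2 − (-1)·row0  ⇒  L[2][0]=-1, U row2=(0, 4, 4, -1)
  row3 ← row3 − (3)·row0  ⇒  L[3][0]=3, U row3=(0, -12, -8, -3)
Step 2: pivot at (1,1) is -4.
  row2 ← row2 − (-1)·row1  ⇒  L[2][1]=-1, U row2=(0, 0, 2, -1)
  row3 ← row3 − (3)·row1  ⇒  L[3][1]=3, U row3=(0, 0, -2, -3)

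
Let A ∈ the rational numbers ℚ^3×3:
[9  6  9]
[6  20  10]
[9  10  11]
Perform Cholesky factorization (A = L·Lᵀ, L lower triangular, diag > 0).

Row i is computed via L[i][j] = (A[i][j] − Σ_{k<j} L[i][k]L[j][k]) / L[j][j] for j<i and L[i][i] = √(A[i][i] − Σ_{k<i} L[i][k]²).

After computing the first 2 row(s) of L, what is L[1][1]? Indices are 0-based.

Step 1: L[0][0] = √(9) = 3.
  L[1][0] = (6) / L[0][0] = 2.
Step 2: L[1][1] = √(16) = 4.

L[1][1] = 4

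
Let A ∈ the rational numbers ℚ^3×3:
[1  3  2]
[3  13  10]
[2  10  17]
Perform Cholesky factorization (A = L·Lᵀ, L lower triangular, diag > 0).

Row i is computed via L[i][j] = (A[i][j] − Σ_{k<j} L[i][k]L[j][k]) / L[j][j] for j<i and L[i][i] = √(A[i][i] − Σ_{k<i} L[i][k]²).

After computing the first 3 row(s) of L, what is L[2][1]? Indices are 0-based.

L[2][1] = 2

Step 1: L[0][0] = √(1) = 1.
  L[1][0] = (3) / L[0][0] = 3.
Step 2: L[1][1] = √(4) = 2.
  L[2][0] = (2) / L[0][0] = 2.
  L[2][1] = (4) / L[1][1] = 2.
Step 3: L[2][2] = √(9) = 3.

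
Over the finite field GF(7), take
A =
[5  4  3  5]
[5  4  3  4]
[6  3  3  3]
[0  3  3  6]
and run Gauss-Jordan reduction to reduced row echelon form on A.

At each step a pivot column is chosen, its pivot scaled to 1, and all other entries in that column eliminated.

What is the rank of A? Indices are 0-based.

rank = 4

step 1: normalize row 0 (÷5) = (1, 5, 2, 1)
  row 1: subtract 5×row0 = (0, 0, 0, 6)
  row 2: subtract 6×row0 = (0, 1, 5, 4)
step 2: exchange rows 1,2
step 2: normalize row 1 (÷1) = (0, 1, 5, 4)
  row 0: subtract 5×row1 = (1, 0, 5, 2)
  row 3: subtract 3×row1 = (0, 0, 2, 1)
step 3: exchange rows 2,3
step 3: normalize row 2 (÷2) = (0, 0, 1, 4)
  row 0: subtract 5×row2 = (1, 0, 0, 3)
  row 1: subtract 5×row2 = (0, 1, 0, 5)
step 4: normalize row 3 (÷6) = (0, 0, 0, 1)
  row 0: subtract 3×row3 = (1, 0, 0, 0)
  row 1: subtract 5×row3 = (0, 1, 0, 0)
  row 2: subtract 4×row3 = (0, 0, 1, 0)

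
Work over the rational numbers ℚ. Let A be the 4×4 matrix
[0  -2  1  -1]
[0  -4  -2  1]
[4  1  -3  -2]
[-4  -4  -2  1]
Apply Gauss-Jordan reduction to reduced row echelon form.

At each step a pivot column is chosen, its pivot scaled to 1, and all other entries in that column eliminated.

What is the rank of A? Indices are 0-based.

pivot(0,0): swap R0↔R2
pivot(0,0)=4: scale R0 → (1, 1/4, -3/4, -1/2)
  clear (3,0): R3 −= (-4)R0 → (0, -3, -5, -1)
pivot(1,1)=-4: scale R1 → (0, 1, 1/2, -1/4)
  clear (0,1): R0 −= (1/4)R1 → (1, 0, -7/8, -7/16)
  clear (2,1): R2 −= (-2)R1 → (0, 0, 2, -3/2)
  clear (3,1): R3 −= (-3)R1 → (0, 0, -7/2, -7/4)
pivot(2,2)=2: scale R2 → (0, 0, 1, -3/4)
  clear (0,2): R0 −= (-7/8)R2 → (1, 0, 0, -35/32)
  clear (1,2): R1 −= (1/2)R2 → (0, 1, 0, 1/8)
  clear (3,2): R3 −= (-7/2)R2 → (0, 0, 0, -35/8)
pivot(3,3)=-35/8: scale R3 → (0, 0, 0, 1)
  clear (0,3): R0 −= (-35/32)R3 → (1, 0, 0, 0)
  clear (1,3): R1 −= (1/8)R3 → (0, 1, 0, 0)
  clear (2,3): R2 −= (-3/4)R3 → (0, 0, 1, 0)

rank = 4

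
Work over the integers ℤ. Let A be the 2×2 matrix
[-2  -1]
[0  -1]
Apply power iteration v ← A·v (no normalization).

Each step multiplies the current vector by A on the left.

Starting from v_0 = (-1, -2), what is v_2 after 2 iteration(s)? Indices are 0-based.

v_2 = (-10, -2)

v_0 = (-1, -2).
v_1 = A·v_0 = (4, 2).
v_2 = A·v_1 = (-10, -2).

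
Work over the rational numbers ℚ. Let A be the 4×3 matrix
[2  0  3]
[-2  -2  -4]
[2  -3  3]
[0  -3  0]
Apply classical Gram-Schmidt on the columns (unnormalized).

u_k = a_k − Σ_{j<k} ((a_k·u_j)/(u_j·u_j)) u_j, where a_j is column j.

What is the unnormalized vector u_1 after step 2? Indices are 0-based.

u_1 = (1/3, -7/3, -8/3, -3)

Step 1: u_0 = a_0 = (2, -2, 2, 0).
Step 2: u_1 = a_1 − (-1/6)·u_0 = (1/3, -7/3, -8/3, -3).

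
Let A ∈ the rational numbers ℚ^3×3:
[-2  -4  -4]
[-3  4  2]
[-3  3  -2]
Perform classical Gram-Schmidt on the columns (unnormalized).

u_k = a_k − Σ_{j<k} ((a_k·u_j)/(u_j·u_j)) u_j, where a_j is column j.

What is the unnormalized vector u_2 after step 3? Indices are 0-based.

u_2 = (192/733, 1152/733, -1280/733)

Step 1: u_0 = a_0 = (-2, -3, -3).
Step 2: u_1 = a_1 − (-13/22)·u_0 = (-57/11, 49/22, 27/22).
Step 3: u_2 = a_2 − (4/11)·u_0 − (500/733)·u_1 = (192/733, 1152/733, -1280/733).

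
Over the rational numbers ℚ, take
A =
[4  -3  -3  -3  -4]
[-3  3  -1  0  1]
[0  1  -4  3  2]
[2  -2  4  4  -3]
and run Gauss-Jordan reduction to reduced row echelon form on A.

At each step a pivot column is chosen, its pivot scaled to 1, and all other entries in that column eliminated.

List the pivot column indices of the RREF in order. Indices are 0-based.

[1] R0 /= 4  ⇒  (1, -3/4, -3/4, -3/4, -1)
     R1 -= -3·R0  ⇒  (0, 3/4, -13/4, -9/4, -2)
     R3 -= 2·R0  ⇒  (0, -1/2, 11/2, 11/2, -1)
[2] R1 /= 3/4  ⇒  (0, 1, -13/3, -3, -8/3)
     R0 -= -3/4·R1  ⇒  (1, 0, -4, -3, -3)
     R2 -= 1·R1  ⇒  (0, 0, 1/3, 6, 14/3)
     R3 -= -1/2·R1  ⇒  (0, 0, 10/3, 4, -7/3)
[3] R2 /= 1/3  ⇒  (0, 0, 1, 18, 14)
     R0 -= -4·R2  ⇒  (1, 0, 0, 69, 53)
     R1 -= -13/3·R2  ⇒  (0, 1, 0, 75, 58)
     R3 -= 10/3·R2  ⇒  (0, 0, 0, -56, -49)
[4] R3 /= -56  ⇒  (0, 0, 0, 1, 7/8)
     R0 -= 69·R3  ⇒  (1, 0, 0, 0, -59/8)
     R1 -= 75·R3  ⇒  (0, 1, 0, 0, -61/8)
     R2 -= 18·R3  ⇒  (0, 0, 1, 0, -7/4)

pivot columns: 0, 1, 2, 3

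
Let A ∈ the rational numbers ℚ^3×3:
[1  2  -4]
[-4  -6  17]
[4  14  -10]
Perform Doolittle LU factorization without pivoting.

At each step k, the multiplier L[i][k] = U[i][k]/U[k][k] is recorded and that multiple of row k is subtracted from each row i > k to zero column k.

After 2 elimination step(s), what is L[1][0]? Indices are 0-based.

L[1][0] = -4

Step 1: pivot at (0,0) is 1.
  row1 ← row1 − (-4)·row0  ⇒  L[1][0]=-4, U row1=(0, 2, 1)
  row2 ← row2 − (4)·row0  ⇒  L[2][0]=4, U row2=(0, 6, 6)
Step 2: pivot at (1,1) is 2.
  row2 ← row2 − (3)·row1  ⇒  L[2][1]=3, U row2=(0, 0, 3)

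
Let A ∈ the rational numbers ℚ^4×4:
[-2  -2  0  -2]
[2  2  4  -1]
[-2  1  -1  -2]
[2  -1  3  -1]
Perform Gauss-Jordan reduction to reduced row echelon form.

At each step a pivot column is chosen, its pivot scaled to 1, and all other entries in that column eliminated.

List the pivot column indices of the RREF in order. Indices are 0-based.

step 1: normalize row 0 (÷-2) = (1, 1, 0, 1)
  row 1: subtract 2×row0 = (0, 0, 4, -3)
  row 2: subtract -2×row0 = (0, 3, -1, 0)
  row 3: subtract 2×row0 = (0, -3, 3, -3)
step 2: exchange rows 1,2
step 2: normalize row 1 (÷3) = (0, 1, -1/3, 0)
  row 0: subtract 1×row1 = (1, 0, 1/3, 1)
  row 3: subtract -3×row1 = (0, 0, 2, -3)
step 3: normalize row 2 (÷4) = (0, 0, 1, -3/4)
  row 0: subtract 1/3×row2 = (1, 0, 0, 5/4)
  row 1: subtract -1/3×row2 = (0, 1, 0, -1/4)
  row 3: subtract 2×row2 = (0, 0, 0, -3/2)
step 4: normalize row 3 (÷-3/2) = (0, 0, 0, 1)
  row 0: subtract 5/4×row3 = (1, 0, 0, 0)
  row 1: subtract -1/4×row3 = (0, 1, 0, 0)
  row 2: subtract -3/4×row3 = (0, 0, 1, 0)

pivot columns: 0, 1, 2, 3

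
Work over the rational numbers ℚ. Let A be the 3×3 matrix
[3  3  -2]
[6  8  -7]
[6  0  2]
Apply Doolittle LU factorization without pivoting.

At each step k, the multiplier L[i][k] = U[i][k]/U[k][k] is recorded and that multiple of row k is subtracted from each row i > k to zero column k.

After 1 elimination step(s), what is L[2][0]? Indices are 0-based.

Step 1: pivot at (0,0) is 3.
  row1 ← row1 − (2)·row0  ⇒  L[1][0]=2, U row1=(0, 2, -3)
  row2 ← row2 − (2)·row0  ⇒  L[2][0]=2, U row2=(0, -6, 6)

L[2][0] = 2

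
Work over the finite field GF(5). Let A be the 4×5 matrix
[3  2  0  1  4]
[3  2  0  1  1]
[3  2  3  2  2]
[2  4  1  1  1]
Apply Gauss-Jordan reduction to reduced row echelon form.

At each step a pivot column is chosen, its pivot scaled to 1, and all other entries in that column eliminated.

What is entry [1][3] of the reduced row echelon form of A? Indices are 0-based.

M[1][3] = 0

pivot(0,0)=3: scale R0 → (1, 4, 0, 2, 3)
  clear (1,0): R1 −= (3)R0 → (0, 0, 0, 0, 2)
  clear (2,0): R2 −= (3)R0 → (0, 0, 3, 1, 3)
  clear (3,0): R3 −= (2)R0 → (0, 1, 1, 2, 0)
pivot(1,1): swap R1↔R3
pivot(1,1)=1: scale R1 → (0, 1, 1, 2, 0)
  clear (0,1): R0 −= (4)R1 → (1, 0, 1, 4, 3)
pivot(2,2)=3: scale R2 → (0, 0, 1, 2, 1)
  clear (0,2): R0 −= (1)R2 → (1, 0, 0, 2, 2)
  clear (1,2): R1 −= (1)R2 → (0, 1, 0, 0, 4)
col 3: no nonzero at/below row 3; advance.
pivot(3,4)=2: scale R3 → (0, 0, 0, 0, 1)
  clear (0,4): R0 −= (2)R3 → (1, 0, 0, 2, 0)
  clear (1,4): R1 −= (4)R3 → (0, 1, 0, 0, 0)
  clear (2,4): R2 −= (1)R3 → (0, 0, 1, 2, 0)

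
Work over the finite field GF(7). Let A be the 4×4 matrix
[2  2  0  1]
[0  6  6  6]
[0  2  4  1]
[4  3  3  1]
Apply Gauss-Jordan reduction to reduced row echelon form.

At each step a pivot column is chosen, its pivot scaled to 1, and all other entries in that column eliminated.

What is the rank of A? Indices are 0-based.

rank = 4

[1] R0 /= 2  ⇒  (1, 1, 0, 4)
     R3 -= 4·R0  ⇒  (0, 6, 3, 6)
[2] R1 /= 6  ⇒  (0, 1, 1, 1)
     R0 -= 1·R1  ⇒  (1, 0, 6, 3)
     R2 -= 2·R1  ⇒  (0, 0, 2, 6)
     R3 -= 6·R1  ⇒  (0, 0, 4, 0)
[3] R2 /= 2  ⇒  (0, 0, 1, 3)
     R0 -= 6·R2  ⇒  (1, 0, 0, 6)
     R1 -= 1·R2  ⇒  (0, 1, 0, 5)
     R3 -= 4·R2  ⇒  (0, 0, 0, 2)
[4] R3 /= 2  ⇒  (0, 0, 0, 1)
     R0 -= 6·R3  ⇒  (1, 0, 0, 0)
     R1 -= 5·R3  ⇒  (0, 1, 0, 0)
     R2 -= 3·R3  ⇒  (0, 0, 1, 0)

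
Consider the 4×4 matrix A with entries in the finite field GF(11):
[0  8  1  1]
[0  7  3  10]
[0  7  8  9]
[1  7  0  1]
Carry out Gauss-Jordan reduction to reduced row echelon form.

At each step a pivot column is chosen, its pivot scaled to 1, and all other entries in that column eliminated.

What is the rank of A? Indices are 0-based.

step 1: exchange rows 0,3
step 1: normalize row 0 (÷1) = (1, 7, 0, 1)
step 2: normalize row 1 (÷7) = (0, 1, 2, 3)
  row 0: subtract 7×row1 = (1, 0, 8, 2)
  row 2: subtract 7×row1 = (0, 0, 5, 10)
  row 3: subtract 8×row1 = (0, 0, 7, 10)
step 3: normalize row 2 (÷5) = (0, 0, 1, 2)
  row 0: subtract 8×row2 = (1, 0, 0, 8)
  row 1: subtract 2×row2 = (0, 1, 0, 10)
  row 3: subtract 7×row2 = (0, 0, 0, 7)
step 4: normalize row 3 (÷7) = (0, 0, 0, 1)
  row 0: subtract 8×row3 = (1, 0, 0, 0)
  row 1: subtract 10×row3 = (0, 1, 0, 0)
  row 2: subtract 2×row3 = (0, 0, 1, 0)

rank = 4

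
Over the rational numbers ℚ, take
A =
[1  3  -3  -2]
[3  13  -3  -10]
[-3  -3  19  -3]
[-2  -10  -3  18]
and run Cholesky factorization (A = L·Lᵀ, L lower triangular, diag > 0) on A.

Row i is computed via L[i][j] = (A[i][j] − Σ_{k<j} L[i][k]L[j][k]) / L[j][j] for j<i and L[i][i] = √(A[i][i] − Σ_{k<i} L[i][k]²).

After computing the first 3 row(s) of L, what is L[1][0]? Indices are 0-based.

Step 1: L[0][0] = √(1) = 1.
  L[1][0] = (3) / L[0][0] = 3.
Step 2: L[1][1] = √(4) = 2.
  L[2][0] = (-3) / L[0][0] = -3.
  L[2][1] = (6) / L[1][1] = 3.
Step 3: L[2][2] = √(1) = 1.

L[1][0] = 3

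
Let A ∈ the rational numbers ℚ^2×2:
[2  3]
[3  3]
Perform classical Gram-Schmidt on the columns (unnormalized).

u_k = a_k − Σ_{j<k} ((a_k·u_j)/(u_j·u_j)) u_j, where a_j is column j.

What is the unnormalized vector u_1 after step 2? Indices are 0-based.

Step 1: u_0 = a_0 = (2, 3).
Step 2: u_1 = a_1 − (15/13)·u_0 = (9/13, -6/13).

u_1 = (9/13, -6/13)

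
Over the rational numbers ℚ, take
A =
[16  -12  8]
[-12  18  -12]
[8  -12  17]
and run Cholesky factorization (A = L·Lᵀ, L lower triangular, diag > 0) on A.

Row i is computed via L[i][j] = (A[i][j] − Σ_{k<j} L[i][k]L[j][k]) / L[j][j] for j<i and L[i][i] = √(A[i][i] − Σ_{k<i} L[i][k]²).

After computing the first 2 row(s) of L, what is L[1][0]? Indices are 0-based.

L[1][0] = -3

Step 1: L[0][0] = √(16) = 4.
  L[1][0] = (-12) / L[0][0] = -3.
Step 2: L[1][1] = √(9) = 3.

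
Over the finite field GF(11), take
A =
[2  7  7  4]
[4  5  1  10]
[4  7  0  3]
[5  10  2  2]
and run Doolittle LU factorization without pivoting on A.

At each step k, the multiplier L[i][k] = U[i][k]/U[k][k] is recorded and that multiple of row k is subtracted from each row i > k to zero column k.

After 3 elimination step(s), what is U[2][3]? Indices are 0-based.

U[2][3] = 2

Step 1: pivot at (0,0) is 2.
  row1 ← row1 − (2)·row0  ⇒  L[1][0]=2, U row1=(0, 2, 9, 2)
  row2 ← row2 − (2)·row0  ⇒  L[2][0]=2, U row2=(0, 4, 8, 6)
  row3 ← row3 − (8)·row0  ⇒  L[3][0]=8, U row3=(0, 9, 1, 3)
Step 2: pivot at (1,1) is 2.
  row2 ← row2 − (2)·row1  ⇒  L[2][1]=2, U row2=(0, 0, 1, 2)
  row3 ← row3 − (10)·row1  ⇒  L[3][1]=10, U row3=(0, 0, 10, 5)
Step 3: pivot at (2,2) is 1.
  row3 ← row3 − (10)·row2  ⇒  L[3][2]=10, U row3=(0, 0, 0, 7)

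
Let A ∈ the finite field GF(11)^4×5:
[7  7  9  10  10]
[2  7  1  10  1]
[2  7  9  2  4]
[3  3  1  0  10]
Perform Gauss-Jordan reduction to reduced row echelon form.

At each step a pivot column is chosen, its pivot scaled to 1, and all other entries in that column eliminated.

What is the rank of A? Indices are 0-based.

[1] R0 /= 7  ⇒  (1, 1, 6, 3, 3)
     R1 -= 2·R0  ⇒  (0, 5, 0, 4, 6)
     R2 -= 2·R0  ⇒  (0, 5, 8, 7, 9)
     R3 -= 3·R0  ⇒  (0, 0, 5, 2, 1)
[2] R1 /= 5  ⇒  (0, 1, 0, 3, 10)
     R0 -= 1·R1  ⇒  (1, 0, 6, 0, 4)
     R2 -= 5·R1  ⇒  (0, 0, 8, 3, 3)
[3] R2 /= 8  ⇒  (0, 0, 1, 10, 10)
     R0 -= 6·R2  ⇒  (1, 0, 0, 6, 10)
     R3 -= 5·R2  ⇒  (0, 0, 0, 7, 6)
[4] R3 /= 7  ⇒  (0, 0, 0, 1, 4)
     R0 -= 6·R3  ⇒  (1, 0, 0, 0, 8)
     R1 -= 3·R3  ⇒  (0, 1, 0, 0, 9)
     R2 -= 10·R3  ⇒  (0, 0, 1, 0, 3)

rank = 4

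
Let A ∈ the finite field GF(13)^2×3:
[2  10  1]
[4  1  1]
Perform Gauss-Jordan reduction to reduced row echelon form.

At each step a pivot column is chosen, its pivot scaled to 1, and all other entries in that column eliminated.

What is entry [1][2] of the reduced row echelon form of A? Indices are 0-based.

M[1][2] = 11

pivot(0,0)=2: scale R0 → (1, 5, 7)
  clear (1,0): R1 −= (4)R0 → (0, 7, 12)
pivot(1,1)=7: scale R1 → (0, 1, 11)
  clear (0,1): R0 −= (5)R1 → (1, 0, 4)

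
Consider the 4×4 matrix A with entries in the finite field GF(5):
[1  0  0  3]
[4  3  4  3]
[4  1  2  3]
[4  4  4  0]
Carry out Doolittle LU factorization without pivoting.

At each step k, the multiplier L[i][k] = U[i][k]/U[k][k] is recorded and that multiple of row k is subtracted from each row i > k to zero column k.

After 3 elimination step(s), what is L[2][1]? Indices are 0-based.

[col 0] pivot 1
  R1 -= 4*R0 → (0, 3, 4, 1)  (L[1][0] := 4)
  R2 -= 4*R0 → (0, 1, 2, 1)  (L[2][0] := 4)
  R3 -= 4*R0 → (0, 4, 4, 3)  (L[3][0] := 4)
[col 1] pivot 3
  R2 -= 2*R1 → (0, 0, 4, 4)  (L[2][1] := 2)
  R3 -= 3*R1 → (0, 0, 2, 0)  (L[3][1] := 3)
[col 2] pivot 4
  R3 -= 3*R2 → (0, 0, 0, 3)  (L[3][2] := 3)

L[2][1] = 2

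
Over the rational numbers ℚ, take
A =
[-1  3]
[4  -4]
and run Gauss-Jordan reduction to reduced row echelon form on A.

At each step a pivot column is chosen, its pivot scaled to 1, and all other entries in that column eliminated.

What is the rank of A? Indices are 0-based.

rank = 2

step 1: normalize row 0 (÷-1) = (1, -3)
  row 1: subtract 4×row0 = (0, 8)
step 2: normalize row 1 (÷8) = (0, 1)
  row 0: subtract -3×row1 = (1, 0)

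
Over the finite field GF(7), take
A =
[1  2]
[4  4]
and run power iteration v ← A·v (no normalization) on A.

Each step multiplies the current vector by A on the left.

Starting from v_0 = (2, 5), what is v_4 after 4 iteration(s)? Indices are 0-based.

v_0 = (2, 5).
v_1 = A·v_0 = (5, 0).
v_2 = A·v_1 = (5, 6).
v_3 = A·v_2 = (3, 2).
v_4 = A·v_3 = (0, 6).

v_4 = (0, 6)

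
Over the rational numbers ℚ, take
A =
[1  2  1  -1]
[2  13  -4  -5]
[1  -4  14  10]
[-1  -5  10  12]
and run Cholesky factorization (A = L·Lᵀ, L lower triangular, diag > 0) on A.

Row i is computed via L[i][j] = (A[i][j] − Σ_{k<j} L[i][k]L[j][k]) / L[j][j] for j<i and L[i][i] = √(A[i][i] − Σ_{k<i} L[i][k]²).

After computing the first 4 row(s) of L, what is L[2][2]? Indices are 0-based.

Step 1: L[0][0] = √(1) = 1.
  L[1][0] = (2) / L[0][0] = 2.
Step 2: L[1][1] = √(9) = 3.
  L[2][0] = (1) / L[0][0] = 1.
  L[2][1] = (-6) / L[1][1] = -2.
Step 3: L[2][2] = √(9) = 3.
  L[3][0] = (-1) / L[0][0] = -1.
  L[3][1] = (-3) / L[1][1] = -1.
  L[3][2] = (9) / L[2][2] = 3.
Step 4: L[3][3] = √(1) = 1.

L[2][2] = 3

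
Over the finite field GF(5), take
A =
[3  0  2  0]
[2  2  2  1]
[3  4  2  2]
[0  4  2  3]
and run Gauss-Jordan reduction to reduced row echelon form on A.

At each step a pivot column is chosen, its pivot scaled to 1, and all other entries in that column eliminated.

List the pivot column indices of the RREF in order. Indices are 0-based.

pivot columns: 0, 1, 2, 3

step 1: normalize row 0 (÷3) = (1, 0, 4, 0)
  row 1: subtract 2×row0 = (0, 2, 4, 1)
  row 2: subtract 3×row0 = (0, 4, 0, 2)
step 2: normalize row 1 (÷2) = (0, 1, 2, 3)
  row 2: subtract 4×row1 = (0, 0, 2, 0)
  row 3: subtract 4×row1 = (0, 0, 4, 1)
step 3: normalize row 2 (÷2) = (0, 0, 1, 0)
  row 0: subtract 4×row2 = (1, 0, 0, 0)
  row 1: subtract 2×row2 = (0, 1, 0, 3)
  row 3: subtract 4×row2 = (0, 0, 0, 1)
step 4: normalize row 3 (÷1) = (0, 0, 0, 1)
  row 1: subtract 3×row3 = (0, 1, 0, 0)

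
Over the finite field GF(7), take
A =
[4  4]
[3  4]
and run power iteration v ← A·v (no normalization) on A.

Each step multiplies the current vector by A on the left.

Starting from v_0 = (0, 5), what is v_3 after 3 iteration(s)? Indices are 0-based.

v_3 = (3, 4)

v_0 = (0, 5).
v_1 = A·v_0 = (6, 6).
v_2 = A·v_1 = (6, 0).
v_3 = A·v_2 = (3, 4).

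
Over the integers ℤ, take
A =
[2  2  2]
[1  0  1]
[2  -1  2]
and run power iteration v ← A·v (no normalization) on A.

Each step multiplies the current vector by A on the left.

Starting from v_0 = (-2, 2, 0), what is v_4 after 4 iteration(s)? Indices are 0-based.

v_0 = (-2, 2, 0).
v_1 = A·v_0 = (0, -2, -6).
v_2 = A·v_1 = (-16, -6, -10).
v_3 = A·v_2 = (-64, -26, -46).
v_4 = A·v_3 = (-272, -110, -194).

v_4 = (-272, -110, -194)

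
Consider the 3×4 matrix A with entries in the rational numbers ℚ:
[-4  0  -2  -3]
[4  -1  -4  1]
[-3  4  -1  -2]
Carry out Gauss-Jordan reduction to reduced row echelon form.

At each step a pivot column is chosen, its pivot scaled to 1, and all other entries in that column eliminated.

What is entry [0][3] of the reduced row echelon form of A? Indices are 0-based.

M[0][3] = 55/94

step 1: normalize row 0 (÷-4) = (1, 0, 1/2, 3/4)
  row 1: subtract 4×row0 = (0, -1, -6, -2)
  row 2: subtract -3×row0 = (0, 4, 1/2, 1/4)
step 2: normalize row 1 (÷-1) = (0, 1, 6, 2)
  row 2: subtract 4×row1 = (0, 0, -47/2, -31/4)
step 3: normalize row 2 (÷-47/2) = (0, 0, 1, 31/94)
  row 0: subtract 1/2×row2 = (1, 0, 0, 55/94)
  row 1: subtract 6×row2 = (0, 1, 0, 1/47)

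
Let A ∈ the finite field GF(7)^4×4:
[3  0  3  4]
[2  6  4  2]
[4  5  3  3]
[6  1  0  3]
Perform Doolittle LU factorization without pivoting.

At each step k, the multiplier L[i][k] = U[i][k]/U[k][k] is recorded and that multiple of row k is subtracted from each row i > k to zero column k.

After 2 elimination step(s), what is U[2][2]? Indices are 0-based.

Step 1: pivot at (0,0) is 3.
  row1 ← row1 − (3)·row0  ⇒  L[1][0]=3, U row1=(0, 6, 2, 4)
  row2 ← row2 − (6)·row0  ⇒  L[2][0]=6, U row2=(0, 5, 6, 0)
  row3 ← row3 − (2)·row0  ⇒  L[3][0]=2, U row3=(0, 1, 1, 2)
Step 2: pivot at (1,1) is 6.
  row2 ← row2 − (2)·row1  ⇒  L[2][1]=2, U row2=(0, 0, 2, 6)
  row3 ← row3 − (6)·row1  ⇒  L[3][1]=6, U row3=(0, 0, 3, 6)

U[2][2] = 2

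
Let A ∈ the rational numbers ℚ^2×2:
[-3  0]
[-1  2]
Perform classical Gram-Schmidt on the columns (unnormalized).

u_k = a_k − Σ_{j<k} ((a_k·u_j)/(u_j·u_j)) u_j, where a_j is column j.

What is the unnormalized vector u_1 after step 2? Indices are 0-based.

Step 1: u_0 = a_0 = (-3, -1).
Step 2: u_1 = a_1 − (-1/5)·u_0 = (-3/5, 9/5).

u_1 = (-3/5, 9/5)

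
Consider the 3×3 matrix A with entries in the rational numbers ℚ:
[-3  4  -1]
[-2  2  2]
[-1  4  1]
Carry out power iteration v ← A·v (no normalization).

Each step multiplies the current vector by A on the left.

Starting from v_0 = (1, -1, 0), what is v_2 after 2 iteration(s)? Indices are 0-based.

v_0 = (1, -1, 0).
v_1 = A·v_0 = (-7, -4, -5).
v_2 = A·v_1 = (10, -4, -14).

v_2 = (10, -4, -14)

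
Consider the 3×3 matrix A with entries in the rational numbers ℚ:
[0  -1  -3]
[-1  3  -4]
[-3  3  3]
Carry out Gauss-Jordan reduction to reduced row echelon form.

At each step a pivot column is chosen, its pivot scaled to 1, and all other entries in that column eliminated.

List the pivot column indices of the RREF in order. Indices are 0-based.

[1] R0 <-> R1
[1] R0 /= -1  ⇒  (1, -3, 4)
     R2 -= -3·R0  ⇒  (0, -6, 15)
[2] R1 /= -1  ⇒  (0, 1, 3)
     R0 -= -3·R1  ⇒  (1, 0, 13)
     R2 -= -6·R1  ⇒  (0, 0, 33)
[3] R2 /= 33  ⇒  (0, 0, 1)
     R0 -= 13·R2  ⇒  (1, 0, 0)
     R1 -= 3·R2  ⇒  (0, 1, 0)

pivot columns: 0, 1, 2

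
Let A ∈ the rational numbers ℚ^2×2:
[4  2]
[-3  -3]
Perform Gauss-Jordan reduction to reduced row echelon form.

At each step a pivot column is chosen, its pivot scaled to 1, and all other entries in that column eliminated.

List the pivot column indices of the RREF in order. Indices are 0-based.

pivot(0,0)=4: scale R0 → (1, 1/2)
  clear (1,0): R1 −= (-3)R0 → (0, -3/2)
pivot(1,1)=-3/2: scale R1 → (0, 1)
  clear (0,1): R0 −= (1/2)R1 → (1, 0)

pivot columns: 0, 1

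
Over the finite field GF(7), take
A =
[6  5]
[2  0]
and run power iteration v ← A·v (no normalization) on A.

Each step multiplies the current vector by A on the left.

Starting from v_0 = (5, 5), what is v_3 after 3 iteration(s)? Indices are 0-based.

v_0 = (5, 5).
v_1 = A·v_0 = (6, 3).
v_2 = A·v_1 = (2, 5).
v_3 = A·v_2 = (2, 4).

v_3 = (2, 4)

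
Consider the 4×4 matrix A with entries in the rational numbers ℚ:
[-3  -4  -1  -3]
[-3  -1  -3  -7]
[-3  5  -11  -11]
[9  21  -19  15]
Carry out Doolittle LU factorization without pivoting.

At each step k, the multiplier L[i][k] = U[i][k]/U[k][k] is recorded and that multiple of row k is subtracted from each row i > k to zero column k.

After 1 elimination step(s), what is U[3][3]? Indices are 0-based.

U[3][3] = 6

[col 0] pivot -3
  R1 -= 1*R0 → (0, 3, -2, -4)  (L[1][0] := 1)
  R2 -= 1*R0 → (0, 9, -10, -8)  (L[2][0] := 1)
  R3 -= -3*R0 → (0, 9, -22, 6)  (L[3][0] := -3)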